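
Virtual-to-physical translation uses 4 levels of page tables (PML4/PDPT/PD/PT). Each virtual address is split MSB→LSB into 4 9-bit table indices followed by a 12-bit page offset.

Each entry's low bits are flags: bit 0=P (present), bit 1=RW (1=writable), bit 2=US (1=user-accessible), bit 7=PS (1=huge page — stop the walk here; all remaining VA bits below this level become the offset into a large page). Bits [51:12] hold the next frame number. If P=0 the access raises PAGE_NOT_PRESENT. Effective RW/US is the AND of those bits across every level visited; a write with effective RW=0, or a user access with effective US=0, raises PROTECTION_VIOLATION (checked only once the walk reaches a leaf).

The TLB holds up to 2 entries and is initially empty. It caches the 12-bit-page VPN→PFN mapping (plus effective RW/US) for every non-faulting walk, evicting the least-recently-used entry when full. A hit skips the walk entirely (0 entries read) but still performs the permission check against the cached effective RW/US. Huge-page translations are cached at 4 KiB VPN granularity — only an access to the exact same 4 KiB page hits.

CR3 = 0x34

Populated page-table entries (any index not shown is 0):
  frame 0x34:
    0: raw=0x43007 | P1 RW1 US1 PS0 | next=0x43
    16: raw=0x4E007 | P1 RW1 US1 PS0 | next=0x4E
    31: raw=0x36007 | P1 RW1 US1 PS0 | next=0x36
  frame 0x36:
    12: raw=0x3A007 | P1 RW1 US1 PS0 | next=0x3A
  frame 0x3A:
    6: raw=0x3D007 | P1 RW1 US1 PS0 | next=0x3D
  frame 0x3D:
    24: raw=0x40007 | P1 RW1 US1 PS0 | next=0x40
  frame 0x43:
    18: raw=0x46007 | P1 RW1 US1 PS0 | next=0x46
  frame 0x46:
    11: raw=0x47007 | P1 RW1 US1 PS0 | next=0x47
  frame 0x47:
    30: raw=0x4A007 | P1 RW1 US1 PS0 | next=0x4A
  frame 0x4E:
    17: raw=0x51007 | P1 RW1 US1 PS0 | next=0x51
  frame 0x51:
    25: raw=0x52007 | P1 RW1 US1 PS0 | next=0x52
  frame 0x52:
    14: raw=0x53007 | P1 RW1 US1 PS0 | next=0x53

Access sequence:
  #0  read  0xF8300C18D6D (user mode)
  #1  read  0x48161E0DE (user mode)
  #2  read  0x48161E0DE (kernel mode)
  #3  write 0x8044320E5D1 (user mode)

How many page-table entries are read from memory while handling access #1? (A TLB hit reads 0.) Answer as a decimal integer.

Trace:
#0 VA=0xF8300C18D6D (r,user):
  L0 @0x34[31] → 0x36007  P=1,RW=1,US=1,PS=0
  L1 @0x36[12] → 0x3A007  P=1,RW=1,US=1,PS=0
  L2 @0x3A[6] → 0x3D007  P=1,RW=1,US=1,PS=0
  L3 @0x3D[24] → 0x40007  P=1,RW=1,US=1,PS=0
  ⇒ phys 0x40D6D  [4 reads]
#1 VA=0x48161E0DE (r,user):
  L0 @0x34[0] → 0x43007  P=1,RW=1,US=1,PS=0
  L1 @0x43[18] → 0x46007  P=1,RW=1,US=1,PS=0
  L2 @0x46[11] → 0x47007  P=1,RW=1,US=1,PS=0
  L3 @0x47[30] → 0x4A007  P=1,RW=1,US=1,PS=0
  ⇒ phys 0x4A0DE  [4 reads]
#2 VA=0x48161E0DE (r,kernel):
  TLB hit vpn=0x48161E → PA=0x4A0DE
#3 VA=0x8044320E5D1 (w,user):
  L0 @0x34[16] → 0x4E007  P=1,RW=1,US=1,PS=0
  L1 @0x4E[17] → 0x51007  P=1,RW=1,US=1,PS=0
  L2 @0x51[25] → 0x52007  P=1,RW=1,US=1,PS=0
  L3 @0x52[14] → 0x53007  P=1,RW=1,US=1,PS=0
  ⇒ phys 0x535D1  [4 reads]

Entries read for #1: 4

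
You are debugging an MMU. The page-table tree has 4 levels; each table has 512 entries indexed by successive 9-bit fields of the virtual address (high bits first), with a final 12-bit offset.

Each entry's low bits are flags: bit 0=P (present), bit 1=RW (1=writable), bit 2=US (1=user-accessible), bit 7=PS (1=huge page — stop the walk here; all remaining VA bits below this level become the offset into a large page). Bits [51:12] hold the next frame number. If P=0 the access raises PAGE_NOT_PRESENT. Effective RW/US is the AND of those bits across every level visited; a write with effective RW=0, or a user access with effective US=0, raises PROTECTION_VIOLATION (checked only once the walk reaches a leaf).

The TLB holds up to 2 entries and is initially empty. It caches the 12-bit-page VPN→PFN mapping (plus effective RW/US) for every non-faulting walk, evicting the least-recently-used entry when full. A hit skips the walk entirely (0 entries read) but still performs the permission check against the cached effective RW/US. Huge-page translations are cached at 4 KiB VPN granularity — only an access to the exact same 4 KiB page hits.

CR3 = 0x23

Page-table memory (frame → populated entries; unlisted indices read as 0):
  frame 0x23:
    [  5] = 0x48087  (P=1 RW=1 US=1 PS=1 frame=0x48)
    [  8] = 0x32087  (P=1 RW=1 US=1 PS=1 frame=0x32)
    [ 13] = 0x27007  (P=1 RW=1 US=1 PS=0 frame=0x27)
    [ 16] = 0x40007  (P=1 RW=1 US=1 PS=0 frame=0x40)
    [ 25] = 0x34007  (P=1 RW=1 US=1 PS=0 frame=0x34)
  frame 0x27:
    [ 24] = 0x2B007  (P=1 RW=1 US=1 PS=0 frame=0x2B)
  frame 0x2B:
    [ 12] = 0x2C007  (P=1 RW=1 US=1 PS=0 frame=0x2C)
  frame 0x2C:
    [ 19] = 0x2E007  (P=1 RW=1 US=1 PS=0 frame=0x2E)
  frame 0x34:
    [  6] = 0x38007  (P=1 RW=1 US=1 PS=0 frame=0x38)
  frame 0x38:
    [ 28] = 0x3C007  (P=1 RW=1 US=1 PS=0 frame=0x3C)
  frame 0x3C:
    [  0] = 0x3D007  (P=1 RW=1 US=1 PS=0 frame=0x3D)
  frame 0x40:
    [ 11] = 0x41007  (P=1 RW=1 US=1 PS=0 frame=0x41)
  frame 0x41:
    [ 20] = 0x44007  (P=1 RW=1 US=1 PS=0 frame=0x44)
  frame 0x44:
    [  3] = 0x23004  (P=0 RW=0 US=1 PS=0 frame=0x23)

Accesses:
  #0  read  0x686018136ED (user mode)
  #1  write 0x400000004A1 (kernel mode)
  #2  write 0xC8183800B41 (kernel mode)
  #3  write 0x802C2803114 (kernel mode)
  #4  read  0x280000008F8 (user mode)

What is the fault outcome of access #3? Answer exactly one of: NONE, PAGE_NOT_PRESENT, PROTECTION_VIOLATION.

Trace:
#0 VA=0x686018136ED (r,user):
  L0: frame=0x23 idx=13 entry=0x27007 [P=1 RW=1 US=1 PS=0]
  L1: frame=0x27 idx=24 entry=0x2B007 [P=1 RW=1 US=1 PS=0]
  L2: frame=0x2B idx=12 entry=0x2C007 [P=1 RW=1 US=1 PS=0]
  L3: frame=0x2C idx=19 entry=0x2E007 [P=1 RW=1 US=1 PS=0]
  ✓ 0x2E6ED  — 4 lookups
#1 VA=0x400000004A1 (w,kernel):
  L0: frame=0x23 idx=8 entry=0x32087 [P=1 RW=1 US=1 PS=1]
  ✓ 0x324A1 (huge @L0)  — 1 lookups
#2 VA=0xC8183800B41 (w,kernel):
  L0: frame=0x23 idx=25 entry=0x34007 [P=1 RW=1 US=1 PS=0]
  L1: frame=0x34 idx=6 entry=0x38007 [P=1 RW=1 US=1 PS=0]
  L2: frame=0x38 idx=28 entry=0x3C007 [P=1 RW=1 US=1 PS=0]
  L3: frame=0x3C idx=0 entry=0x3D007 [P=1 RW=1 US=1 PS=0]
  ✓ 0x3DB41  — 4 lookups
#3 VA=0x802C2803114 (w,kernel):
  L0: frame=0x23 idx=16 entry=0x40007 [P=1 RW=1 US=1 PS=0]
  L1: frame=0x40 idx=11 entry=0x41007 [P=1 RW=1 US=1 PS=0]
  L2: frame=0x41 idx=20 entry=0x44007 [P=1 RW=1 US=1 PS=0]
  L3: frame=0x44 idx=3 entry=0x23004 [P=0 RW=0 US=1 PS=0]
  → PAGE_NOT_PRESENT  (4 entries read)
#4 VA=0x280000008F8 (r,user):
  L0: frame=0x23 idx=5 entry=0x48087 [P=1 RW=1 US=1 PS=1]
  ✓ 0x488F8 (huge @L0)  — 1 lookups

Access #3 fault: PAGE_NOT_PRESENT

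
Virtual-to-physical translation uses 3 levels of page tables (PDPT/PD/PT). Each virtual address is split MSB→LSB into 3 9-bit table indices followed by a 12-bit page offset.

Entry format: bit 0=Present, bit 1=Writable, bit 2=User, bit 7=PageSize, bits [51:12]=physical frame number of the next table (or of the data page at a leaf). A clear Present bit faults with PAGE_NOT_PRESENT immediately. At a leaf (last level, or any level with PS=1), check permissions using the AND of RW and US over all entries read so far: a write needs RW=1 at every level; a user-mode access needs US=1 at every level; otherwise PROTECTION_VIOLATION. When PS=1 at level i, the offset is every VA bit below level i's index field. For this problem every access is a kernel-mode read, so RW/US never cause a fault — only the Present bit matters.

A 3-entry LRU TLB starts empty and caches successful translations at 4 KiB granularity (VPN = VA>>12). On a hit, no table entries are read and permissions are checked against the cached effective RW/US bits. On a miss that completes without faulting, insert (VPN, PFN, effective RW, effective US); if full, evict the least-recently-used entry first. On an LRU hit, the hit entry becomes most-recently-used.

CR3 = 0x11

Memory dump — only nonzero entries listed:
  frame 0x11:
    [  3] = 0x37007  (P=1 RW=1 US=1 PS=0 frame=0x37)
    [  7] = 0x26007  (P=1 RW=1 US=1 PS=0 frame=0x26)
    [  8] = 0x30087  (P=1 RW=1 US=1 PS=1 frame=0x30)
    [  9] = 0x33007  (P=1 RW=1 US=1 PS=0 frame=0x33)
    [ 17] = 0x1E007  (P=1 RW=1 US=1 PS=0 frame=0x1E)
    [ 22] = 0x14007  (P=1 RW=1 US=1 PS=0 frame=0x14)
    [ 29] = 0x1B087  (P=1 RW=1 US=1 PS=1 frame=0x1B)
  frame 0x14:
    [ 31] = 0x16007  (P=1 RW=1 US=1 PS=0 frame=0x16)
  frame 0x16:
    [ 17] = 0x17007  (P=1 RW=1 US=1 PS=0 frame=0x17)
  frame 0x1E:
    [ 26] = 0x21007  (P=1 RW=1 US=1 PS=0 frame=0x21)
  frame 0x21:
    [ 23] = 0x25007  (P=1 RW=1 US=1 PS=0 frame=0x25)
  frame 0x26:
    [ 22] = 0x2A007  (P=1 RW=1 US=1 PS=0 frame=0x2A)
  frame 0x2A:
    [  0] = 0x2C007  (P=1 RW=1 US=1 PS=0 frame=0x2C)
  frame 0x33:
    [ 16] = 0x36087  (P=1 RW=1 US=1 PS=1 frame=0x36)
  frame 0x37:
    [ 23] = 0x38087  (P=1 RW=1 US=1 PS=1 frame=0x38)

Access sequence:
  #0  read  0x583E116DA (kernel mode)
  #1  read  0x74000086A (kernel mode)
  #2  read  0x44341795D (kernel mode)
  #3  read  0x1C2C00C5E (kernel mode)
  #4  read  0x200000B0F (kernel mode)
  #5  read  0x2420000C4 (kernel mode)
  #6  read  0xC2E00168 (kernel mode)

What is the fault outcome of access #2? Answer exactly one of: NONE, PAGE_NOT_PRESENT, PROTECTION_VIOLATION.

Trace:
#0 VA=0x583E116DA (r,kernel):
  L0: frame=0x11 idx=22 entry=0x14007 [P=1 RW=1 US=1 PS=0]
  L1: frame=0x14 idx=31 entry=0x16007 [P=1 RW=1 US=1 PS=0]
  L2: frame=0x16 idx=17 entry=0x17007 [P=1 RW=1 US=1 PS=0]
  ⇒ phys 0x176DA  [3 reads]
#1 VA=0x74000086A (r,kernel):
  L0: frame=0x11 idx=29 entry=0x1B087 [P=1 RW=1 US=1 PS=1]
  ⇒ phys 0x1B86A (huge @L0)  [1 reads]
#2 VA=0x44341795D (r,kernel):
  L0: frame=0x11 idx=17 entry=0x1E007 [P=1 RW=1 US=1 PS=0]
  L1: frame=0x1E idx=26 entry=0x21007 [P=1 RW=1 US=1 PS=0]
  L2: frame=0x21 idx=23 entry=0x25007 [P=1 RW=1 US=1 PS=0]
  ⇒ phys 0x2595D  [3 reads]
#3 VA=0x1C2C00C5E (r,kernel):
  L0: frame=0x11 idx=7 entry=0x26007 [P=1 RW=1 US=1 PS=0]
  L1: frame=0x26 idx=22 entry=0x2A007 [P=1 RW=1 US=1 PS=0]
  L2: frame=0x2A idx=0 entry=0x2C007 [P=1 RW=1 US=1 PS=0]
  ⇒ phys 0x2CC5E  [3 reads]
#4 VA=0x200000B0F (r,kernel):
  L0: frame=0x11 idx=8 entry=0x30087 [P=1 RW=1 US=1 PS=1]
  ⇒ phys 0x30B0F (huge @L0)  [1 reads]
#5 VA=0x2420000C4 (r,kernel):
  L0: frame=0x11 idx=9 entry=0x33007 [P=1 RW=1 US=1 PS=0]
  L1: frame=0x33 idx=16 entry=0x36087 [P=1 RW=1 US=1 PS=1]
  ⇒ phys 0x360C4 (huge @L1)  [2 reads]
#6 VA=0xC2E00168 (r,kernel):
  L0: frame=0x11 idx=3 entry=0x37007 [P=1 RW=1 US=1 PS=0]
  L1: frame=0x37 idx=23 entry=0x38087 [P=1 RW=1 US=1 PS=1]
  ⇒ phys 0x38168 (huge @L1)  [2 reads]

Access #2 fault: NONE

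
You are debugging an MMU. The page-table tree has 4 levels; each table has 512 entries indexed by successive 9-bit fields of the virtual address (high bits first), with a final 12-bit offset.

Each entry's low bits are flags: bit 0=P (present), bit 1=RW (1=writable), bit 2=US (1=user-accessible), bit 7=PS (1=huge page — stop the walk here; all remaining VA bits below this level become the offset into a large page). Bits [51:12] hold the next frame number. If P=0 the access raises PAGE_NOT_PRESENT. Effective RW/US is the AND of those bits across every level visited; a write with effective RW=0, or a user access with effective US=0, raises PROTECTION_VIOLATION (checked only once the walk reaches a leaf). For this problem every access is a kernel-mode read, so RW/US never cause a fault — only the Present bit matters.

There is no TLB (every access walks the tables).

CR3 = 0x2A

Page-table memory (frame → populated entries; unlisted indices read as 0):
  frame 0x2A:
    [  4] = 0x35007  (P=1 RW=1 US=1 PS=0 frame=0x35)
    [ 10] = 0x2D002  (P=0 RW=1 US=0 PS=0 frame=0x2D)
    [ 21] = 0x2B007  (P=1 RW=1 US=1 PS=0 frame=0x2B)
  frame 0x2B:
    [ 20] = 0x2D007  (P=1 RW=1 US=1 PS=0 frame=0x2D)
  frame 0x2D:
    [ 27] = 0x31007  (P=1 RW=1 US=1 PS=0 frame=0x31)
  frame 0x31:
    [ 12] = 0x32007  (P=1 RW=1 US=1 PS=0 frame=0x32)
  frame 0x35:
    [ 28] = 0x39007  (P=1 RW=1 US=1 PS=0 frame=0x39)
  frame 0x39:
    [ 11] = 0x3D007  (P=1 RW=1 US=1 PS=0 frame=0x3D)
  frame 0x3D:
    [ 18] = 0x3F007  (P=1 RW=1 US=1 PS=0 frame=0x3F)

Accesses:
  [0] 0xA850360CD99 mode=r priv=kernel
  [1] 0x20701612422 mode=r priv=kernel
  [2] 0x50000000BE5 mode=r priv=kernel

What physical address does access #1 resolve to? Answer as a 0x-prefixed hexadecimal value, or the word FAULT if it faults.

Per-access translation:
#0 VA=0xA850360CD99 (r,kernel):
  lvl0: tbl 0x2A, slot 21 ⇒ 0x2B007 (P1/RW1/US1/PS0)
  lvl1: tbl 0x2B, slot 20 ⇒ 0x2D007 (P1/RW1/US1/PS0)
  lvl2: tbl 0x2D, slot 27 ⇒ 0x31007 (P1/RW1/US1/PS0)
  lvl3: tbl 0x31, slot 12 ⇒ 0x32007 (P1/RW1/US1/PS0)
  ⇒ phys 0x32D99  [4 reads]
#1 VA=0x20701612422 (r,kernel):
  lvl0: tbl 0x2A, slot 4 ⇒ 0x35007 (P1/RW1/US1/PS0)
  lvl1: tbl 0x35, slot 28 ⇒ 0x39007 (P1/RW1/US1/PS0)
  lvl2: tbl 0x39, slot 11 ⇒ 0x3D007 (P1/RW1/US1/PS0)
  lvl3: tbl 0x3D, slot 18 ⇒ 0x3F007 (P1/RW1/US1/PS0)
  ⇒ phys 0x3F422  [4 reads]
#2 VA=0x50000000BE5 (r,kernel):
  lvl0: tbl 0x2A, slot 10 ⇒ 0x2D002 (P0/RW1/US0/PS0)
  → PAGE_NOT_PRESENT  (1 entries read)

Access #1 PA: 0x3F422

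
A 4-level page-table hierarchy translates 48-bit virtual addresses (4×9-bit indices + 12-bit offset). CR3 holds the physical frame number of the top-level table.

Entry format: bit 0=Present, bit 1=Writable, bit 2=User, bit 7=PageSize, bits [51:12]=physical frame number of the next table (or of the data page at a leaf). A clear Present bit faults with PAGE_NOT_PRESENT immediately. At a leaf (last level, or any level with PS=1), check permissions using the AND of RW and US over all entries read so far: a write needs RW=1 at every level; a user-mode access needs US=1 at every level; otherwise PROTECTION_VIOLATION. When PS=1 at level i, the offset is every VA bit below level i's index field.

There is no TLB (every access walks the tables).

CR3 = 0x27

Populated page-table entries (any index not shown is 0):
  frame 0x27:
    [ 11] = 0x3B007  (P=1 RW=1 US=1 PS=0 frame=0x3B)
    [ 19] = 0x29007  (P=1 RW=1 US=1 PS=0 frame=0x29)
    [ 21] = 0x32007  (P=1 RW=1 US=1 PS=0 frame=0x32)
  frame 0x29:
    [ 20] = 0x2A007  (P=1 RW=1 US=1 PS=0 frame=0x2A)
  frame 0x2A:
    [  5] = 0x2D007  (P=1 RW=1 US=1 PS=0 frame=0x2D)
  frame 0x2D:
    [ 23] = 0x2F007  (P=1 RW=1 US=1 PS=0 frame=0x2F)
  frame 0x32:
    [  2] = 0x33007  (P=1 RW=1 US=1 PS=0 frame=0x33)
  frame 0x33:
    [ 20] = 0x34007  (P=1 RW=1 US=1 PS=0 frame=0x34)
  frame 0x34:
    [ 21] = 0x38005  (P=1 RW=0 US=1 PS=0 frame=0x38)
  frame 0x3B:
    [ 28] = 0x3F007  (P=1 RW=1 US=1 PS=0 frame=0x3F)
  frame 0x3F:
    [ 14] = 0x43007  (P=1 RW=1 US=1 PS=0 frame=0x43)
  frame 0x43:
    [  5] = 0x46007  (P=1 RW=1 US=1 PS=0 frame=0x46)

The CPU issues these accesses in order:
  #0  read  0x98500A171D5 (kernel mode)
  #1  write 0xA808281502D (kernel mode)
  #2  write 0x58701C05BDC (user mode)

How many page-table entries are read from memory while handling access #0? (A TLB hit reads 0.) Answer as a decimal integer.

Trace:
#0 VA=0x98500A171D5 (r,kernel):
  lvl0: tbl 0x27, slot 19 ⇒ 0x29007 (P1/RW1/US1/PS0)
  lvl1: tbl 0x29, slot 20 ⇒ 0x2A007 (P1/RW1/US1/PS0)
  lvl2: tbl 0x2A, slot 5 ⇒ 0x2D007 (P1/RW1/US1/PS0)
  lvl3: tbl 0x2D, slot 23 ⇒ 0x2F007 (P1/RW1/US1/PS0)
  ⇒ phys 0x2F1D5  [4 reads]
#1 VA=0xA808281502D (w,kernel):
  lvl0: tbl 0x27, slot 21 ⇒ 0x32007 (P1/RW1/US1/PS0)
  lvl1: tbl 0x32, slot 2 ⇒ 0x33007 (P1/RW1/US1/PS0)
  lvl2: tbl 0x33, slot 20 ⇒ 0x34007 (P1/RW1/US1/PS0)
  lvl3: tbl 0x34, slot 21 ⇒ 0x38005 (P1/RW0/US1/PS0)
  → PROTECTION_VIOLATION  (4 entries read)
#2 VA=0x58701C05BDC (w,user):
  lvl0: tbl 0x27, slot 11 ⇒ 0x3B007 (P1/RW1/US1/PS0)
  lvl1: tbl 0x3B, slot 28 ⇒ 0x3F007 (P1/RW1/US1/PS0)
  lvl2: tbl 0x3F, slot 14 ⇒ 0x43007 (P1/RW1/US1/PS0)
  lvl3: tbl 0x43, slot 5 ⇒ 0x46007 (P1/RW1/US1/PS0)
  ⇒ phys 0x46BDC  [4 reads]

Entries read for #0: 4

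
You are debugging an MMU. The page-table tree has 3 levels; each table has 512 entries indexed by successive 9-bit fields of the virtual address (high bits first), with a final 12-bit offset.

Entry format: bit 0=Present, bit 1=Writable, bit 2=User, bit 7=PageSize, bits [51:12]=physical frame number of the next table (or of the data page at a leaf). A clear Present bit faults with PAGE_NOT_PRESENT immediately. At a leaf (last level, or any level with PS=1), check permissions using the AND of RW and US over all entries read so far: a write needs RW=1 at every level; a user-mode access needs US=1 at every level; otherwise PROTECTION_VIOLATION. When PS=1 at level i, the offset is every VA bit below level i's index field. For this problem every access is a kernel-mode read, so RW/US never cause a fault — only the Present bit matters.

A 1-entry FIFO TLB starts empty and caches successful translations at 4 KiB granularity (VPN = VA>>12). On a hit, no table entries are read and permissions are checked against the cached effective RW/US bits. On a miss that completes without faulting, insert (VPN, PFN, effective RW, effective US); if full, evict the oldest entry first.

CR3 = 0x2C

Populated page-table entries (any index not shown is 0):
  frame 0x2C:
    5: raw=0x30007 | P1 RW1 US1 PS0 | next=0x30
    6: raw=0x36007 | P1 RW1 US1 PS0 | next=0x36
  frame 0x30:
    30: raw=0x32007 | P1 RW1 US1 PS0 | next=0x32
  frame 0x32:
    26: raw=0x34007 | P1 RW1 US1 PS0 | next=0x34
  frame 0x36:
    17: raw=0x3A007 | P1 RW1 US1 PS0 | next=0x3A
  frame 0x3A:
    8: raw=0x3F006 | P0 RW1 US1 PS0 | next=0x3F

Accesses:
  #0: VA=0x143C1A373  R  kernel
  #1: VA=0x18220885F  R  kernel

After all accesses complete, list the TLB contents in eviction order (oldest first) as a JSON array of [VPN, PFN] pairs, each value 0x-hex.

Trace:
#0 VA=0x143C1A373 (r,kernel):
  L0: frame=0x2C idx=5 entry=0x30007 [P=1 RW=1 US=1 PS=0]
  L1: frame=0x30 idx=30 entry=0x32007 [P=1 RW=1 US=1 PS=0]
  L2: frame=0x32 idx=26 entry=0x34007 [P=1 RW=1 US=1 PS=0]
  → PA=0x34373  (3 entries read)
#1 VA=0x18220885F (r,kernel):
  L0: frame=0x2C idx=6 entry=0x36007 [P=1 RW=1 US=1 PS=0]
  L1: frame=0x36 idx=17 entry=0x3A007 [P=1 RW=1 US=1 PS=0]
  L2: frame=0x3A idx=8 entry=0x3F006 [P=0 RW=1 US=1 PS=0]
  → PAGE_NOT_PRESENT  (3 entries read)

TLB: [["0x143C1A", "0x34"]]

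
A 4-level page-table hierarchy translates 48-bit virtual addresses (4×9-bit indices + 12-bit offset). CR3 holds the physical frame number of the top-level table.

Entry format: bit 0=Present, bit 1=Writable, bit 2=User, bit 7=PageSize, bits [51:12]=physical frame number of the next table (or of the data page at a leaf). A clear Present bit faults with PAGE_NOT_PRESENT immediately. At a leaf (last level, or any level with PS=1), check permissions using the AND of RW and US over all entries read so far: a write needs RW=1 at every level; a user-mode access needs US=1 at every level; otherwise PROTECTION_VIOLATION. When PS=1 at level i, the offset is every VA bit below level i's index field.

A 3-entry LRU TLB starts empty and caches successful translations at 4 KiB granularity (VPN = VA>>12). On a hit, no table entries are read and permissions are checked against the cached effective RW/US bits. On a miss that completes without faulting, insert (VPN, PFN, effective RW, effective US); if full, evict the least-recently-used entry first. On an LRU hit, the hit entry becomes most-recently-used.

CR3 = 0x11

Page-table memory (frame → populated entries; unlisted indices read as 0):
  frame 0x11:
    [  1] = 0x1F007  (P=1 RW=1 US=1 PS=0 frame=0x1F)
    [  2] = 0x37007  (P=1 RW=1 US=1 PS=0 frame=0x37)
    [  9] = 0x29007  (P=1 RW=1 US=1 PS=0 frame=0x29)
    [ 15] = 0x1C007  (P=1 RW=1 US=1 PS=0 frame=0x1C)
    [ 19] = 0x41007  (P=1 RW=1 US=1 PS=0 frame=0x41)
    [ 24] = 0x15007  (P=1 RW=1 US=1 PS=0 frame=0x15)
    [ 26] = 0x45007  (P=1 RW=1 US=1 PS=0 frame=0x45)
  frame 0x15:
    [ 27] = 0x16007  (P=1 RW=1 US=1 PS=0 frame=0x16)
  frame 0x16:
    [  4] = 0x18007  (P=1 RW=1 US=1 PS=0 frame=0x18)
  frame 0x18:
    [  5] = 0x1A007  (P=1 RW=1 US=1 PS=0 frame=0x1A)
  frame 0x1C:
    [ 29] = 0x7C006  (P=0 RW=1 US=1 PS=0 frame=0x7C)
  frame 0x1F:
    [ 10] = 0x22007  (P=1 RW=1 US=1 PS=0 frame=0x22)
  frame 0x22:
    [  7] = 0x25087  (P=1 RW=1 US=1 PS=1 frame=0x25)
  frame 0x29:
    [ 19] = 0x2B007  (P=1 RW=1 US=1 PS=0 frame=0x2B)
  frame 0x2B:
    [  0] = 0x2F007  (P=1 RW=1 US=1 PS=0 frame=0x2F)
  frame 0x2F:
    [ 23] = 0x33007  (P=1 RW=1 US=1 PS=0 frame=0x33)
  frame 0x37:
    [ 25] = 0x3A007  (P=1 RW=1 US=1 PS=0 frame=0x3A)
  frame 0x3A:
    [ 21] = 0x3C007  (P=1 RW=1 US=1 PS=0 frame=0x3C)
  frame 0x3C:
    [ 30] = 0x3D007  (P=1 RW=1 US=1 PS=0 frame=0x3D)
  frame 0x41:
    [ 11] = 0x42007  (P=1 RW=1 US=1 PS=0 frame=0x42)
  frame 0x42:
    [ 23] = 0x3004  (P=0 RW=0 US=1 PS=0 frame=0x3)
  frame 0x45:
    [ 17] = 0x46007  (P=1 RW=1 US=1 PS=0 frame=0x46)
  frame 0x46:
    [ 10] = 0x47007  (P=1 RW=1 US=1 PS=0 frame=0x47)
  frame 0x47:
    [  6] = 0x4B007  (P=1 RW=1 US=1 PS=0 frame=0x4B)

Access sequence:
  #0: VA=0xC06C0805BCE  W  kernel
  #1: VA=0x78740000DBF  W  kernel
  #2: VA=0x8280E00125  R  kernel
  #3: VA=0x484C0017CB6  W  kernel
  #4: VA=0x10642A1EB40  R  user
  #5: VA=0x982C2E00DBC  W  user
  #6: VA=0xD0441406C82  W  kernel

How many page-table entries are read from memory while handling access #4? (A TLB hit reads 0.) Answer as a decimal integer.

Trace:
#0 VA=0xC06C0805BCE (w,kernel):
  [0] read 0x11 idx=24: raw=0x15007 flags P=1 W=1 U=1 S=0
  [1] read 0x15 idx=27: raw=0x16007 flags P=1 W=1 U=1 S=0
  [2] read 0x16 idx=4: raw=0x18007 flags P=1 W=1 U=1 S=0
  [3] read 0x18 idx=5: raw=0x1A007 flags P=1 W=1 U=1 S=0
  ⇒ phys 0x1ABCE  [4 reads]
#1 VA=0x78740000DBF (w,kernel):
  [0] read 0x11 idx=15: raw=0x1C007 flags P=1 W=1 U=1 S=0
  [1] read 0x1C idx=29: raw=0x7C006 flags P=0 W=1 U=1 S=0
  ✗ PAGE_NOT_PRESENT  [2 reads]
#2 VA=0x8280E00125 (r,kernel):
  [0] read 0x11 idx=1: raw=0x1F007 flags P=1 W=1 U=1 S=0
  [1] read 0x1F idx=10: raw=0x22007 flags P=1 W=1 U=1 S=0
  [2] read 0x22 idx=7: raw=0x25087 flags P=1 W=1 U=1 S=1
  ⇒ phys 0x25125 (huge @L2)  [3 reads]
#3 VA=0x484C0017CB6 (w,kernel):
  [0] read 0x11 idx=9: raw=0x29007 flags P=1 W=1 U=1 S=0
  [1] read 0x29 idx=19: raw=0x2B007 flags P=1 W=1 U=1 S=0
  [2] read 0x2B idx=0: raw=0x2F007 flags P=1 W=1 U=1 S=0
  [3] read 0x2F idx=23: raw=0x33007 flags P=1 W=1 U=1 S=0
  ⇒ phys 0x33CB6  [4 reads]
#4 VA=0x10642A1EB40 (r,user):
  [0] read 0x11 idx=2: raw=0x37007 flags P=1 W=1 U=1 S=0
  [1] read 0x37 idx=25: raw=0x3A007 flags P=1 W=1 U=1 S=0
  [2] read 0x3A idx=21: raw=0x3C007 flags P=1 W=1 U=1 S=0
  [3] read 0x3C idx=30: raw=0x3D007 flags P=1 W=1 U=1 S=0
  ⇒ phys 0x3DB40  [4 reads]
#5 VA=0x982C2E00DBC (w,user):
  [0] read 0x11 idx=19: raw=0x41007 flags P=1 W=1 U=1 S=0
  [1] read 0x41 idx=11: raw=0x42007 flags P=1 W=1 U=1 S=0
  [2] read 0x42 idx=23: raw=0x3004 flags P=0 W=0 U=1 S=0
  ✗ PAGE_NOT_PRESENT  [3 reads]
#6 VA=0xD0441406C82 (w,kernel):
  [0] read 0x11 idx=26: raw=0x45007 flags P=1 W=1 U=1 S=0
  [1] read 0x45 idx=17: raw=0x46007 flags P=1 W=1 U=1 S=0
  [2] read 0x46 idx=10: raw=0x47007 flags P=1 W=1 U=1 S=0
  [3] read 0x47 idx=6: raw=0x4B007 flags P=1 W=1 U=1 S=0
  ⇒ phys 0x4BC82  [4 reads]

Entries read for #4: 4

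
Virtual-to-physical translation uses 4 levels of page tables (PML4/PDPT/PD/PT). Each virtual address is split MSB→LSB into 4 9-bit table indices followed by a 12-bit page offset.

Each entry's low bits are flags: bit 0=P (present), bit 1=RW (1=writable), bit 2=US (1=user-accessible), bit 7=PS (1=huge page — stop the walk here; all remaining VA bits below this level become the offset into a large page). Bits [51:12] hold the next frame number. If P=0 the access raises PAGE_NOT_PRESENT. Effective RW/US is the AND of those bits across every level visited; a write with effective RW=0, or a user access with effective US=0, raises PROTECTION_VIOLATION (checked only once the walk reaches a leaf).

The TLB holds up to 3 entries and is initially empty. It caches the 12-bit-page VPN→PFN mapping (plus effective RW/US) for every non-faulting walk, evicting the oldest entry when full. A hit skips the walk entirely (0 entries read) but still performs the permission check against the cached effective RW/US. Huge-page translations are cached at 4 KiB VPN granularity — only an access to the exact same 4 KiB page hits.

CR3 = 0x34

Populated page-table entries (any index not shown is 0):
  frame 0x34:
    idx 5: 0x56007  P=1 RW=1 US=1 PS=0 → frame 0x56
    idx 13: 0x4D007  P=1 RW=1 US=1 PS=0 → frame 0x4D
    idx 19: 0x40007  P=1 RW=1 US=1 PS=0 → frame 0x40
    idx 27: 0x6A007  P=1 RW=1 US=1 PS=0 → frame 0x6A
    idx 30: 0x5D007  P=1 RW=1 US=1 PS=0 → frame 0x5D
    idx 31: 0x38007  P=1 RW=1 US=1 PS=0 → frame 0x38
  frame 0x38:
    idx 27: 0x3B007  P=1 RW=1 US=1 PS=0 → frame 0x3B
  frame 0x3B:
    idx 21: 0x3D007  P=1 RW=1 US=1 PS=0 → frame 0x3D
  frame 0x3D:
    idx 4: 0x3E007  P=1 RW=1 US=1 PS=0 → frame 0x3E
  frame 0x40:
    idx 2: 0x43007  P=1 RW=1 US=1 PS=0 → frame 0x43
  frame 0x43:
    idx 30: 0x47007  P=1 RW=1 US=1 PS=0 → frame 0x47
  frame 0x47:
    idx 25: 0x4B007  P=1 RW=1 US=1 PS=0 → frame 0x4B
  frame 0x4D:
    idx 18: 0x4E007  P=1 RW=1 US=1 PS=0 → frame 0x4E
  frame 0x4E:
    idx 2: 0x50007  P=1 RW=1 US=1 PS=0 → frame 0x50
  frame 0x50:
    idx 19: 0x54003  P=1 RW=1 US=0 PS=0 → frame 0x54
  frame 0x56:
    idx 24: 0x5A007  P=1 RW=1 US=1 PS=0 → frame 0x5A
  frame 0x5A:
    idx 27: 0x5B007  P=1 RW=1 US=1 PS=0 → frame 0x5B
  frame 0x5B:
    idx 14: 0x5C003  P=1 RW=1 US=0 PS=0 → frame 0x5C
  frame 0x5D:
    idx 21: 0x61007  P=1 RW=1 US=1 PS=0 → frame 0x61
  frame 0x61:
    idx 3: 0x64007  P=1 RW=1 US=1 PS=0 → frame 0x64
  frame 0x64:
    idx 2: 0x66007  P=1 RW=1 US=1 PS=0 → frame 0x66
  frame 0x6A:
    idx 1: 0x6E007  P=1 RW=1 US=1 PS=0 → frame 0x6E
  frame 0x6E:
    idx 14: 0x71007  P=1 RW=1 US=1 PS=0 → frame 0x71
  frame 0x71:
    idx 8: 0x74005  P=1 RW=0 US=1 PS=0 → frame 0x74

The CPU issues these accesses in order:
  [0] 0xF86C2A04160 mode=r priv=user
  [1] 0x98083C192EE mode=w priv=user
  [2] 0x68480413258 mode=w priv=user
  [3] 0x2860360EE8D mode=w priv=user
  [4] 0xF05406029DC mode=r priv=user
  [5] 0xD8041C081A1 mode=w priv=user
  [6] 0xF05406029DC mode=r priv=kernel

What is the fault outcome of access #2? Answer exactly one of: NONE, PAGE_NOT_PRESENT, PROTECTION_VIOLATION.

Per-access translation:
#0 VA=0xF86C2A04160 (r,user):
  [0] read 0x34 idx=31: raw=0x38007 flags P=1 W=1 U=1 S=0
  [1] read 0x38 idx=27: raw=0x3B007 flags P=1 W=1 U=1 S=0
  [2] read 0x3B idx=21: raw=0x3D007 flags P=1 W=1 U=1 S=0
  [3] read 0x3D idx=4: raw=0x3E007 flags P=1 W=1 U=1 S=0
  ⇒ phys 0x3E160  [4 reads]
#1 VA=0x98083C192EE (w,user):
  [0] read 0x34 idx=19: raw=0x40007 flags P=1 W=1 U=1 S=0
  [1] read 0x40 idx=2: raw=0x43007 flags P=1 W=1 U=1 S=0
  [2] read 0x43 idx=30: raw=0x47007 flags P=1 W=1 U=1 S=0
  [3] read 0x47 idx=25: raw=0x4B007 flags P=1 W=1 U=1 S=0
  ⇒ phys 0x4B2EE  [4 reads]
#2 VA=0x68480413258 (w,user):
  [0] read 0x34 idx=13: raw=0x4D007 flags P=1 W=1 U=1 S=0
  [1] read 0x4D idx=18: raw=0x4E007 flags P=1 W=1 U=1 S=0
  [2] read 0x4E idx=2: raw=0x50007 flags P=1 W=1 U=1 S=0
  [3] read 0x50 idx=19: raw=0x54003 flags P=1 W=1 U=0 S=0
  ⇒ fault: PROTECTION_VIOLATION  — 4 lookups
#3 VA=0x2860360EE8D (w,user):
  [0] read 0x34 idx=5: raw=0x56007 flags P=1 W=1 U=1 S=0
  [1] read 0x56 idx=24: raw=0x5A007 flags P=1 W=1 U=1 S=0
  [2] read 0x5A idx=27: raw=0x5B007 flags P=1 W=1 U=1 S=0
  [3] read 0x5B idx=14: raw=0x5C003 flags P=1 W=1 U=0 S=0
  ⇒ fault: PROTECTION_VIOLATION  — 4 lookups
#4 VA=0xF05406029DC (r,user):
  [0] read 0x34 idx=30: raw=0x5D007 flags P=1 W=1 U=1 S=0
  [1] read 0x5D idx=21: raw=0x61007 flags P=1 W=1 U=1 S=0
  [2] read 0x61 idx=3: raw=0x64007 flags P=1 W=1 U=1 S=0
  [3] read 0x64 idx=2: raw=0x66007 flags P=1 W=1 U=1 S=0
  ⇒ phys 0x669DC  [4 reads]
#5 VA=0xD8041C081A1 (w,user):
  [0] read 0x34 idx=27: raw=0x6A007 flags P=1 W=1 U=1 S=0
  [1] read 0x6A idx=1: raw=0x6E007 flags P=1 W=1 U=1 S=0
  [2] read 0x6E idx=14: raw=0x71007 flags P=1 W=1 U=1 S=0
  [3] read 0x71 idx=8: raw=0x74005 flags P=1 W=0 U=1 S=0
  ⇒ fault: PROTECTION_VIOLATION  — 4 lookups
#6 VA=0xF05406029DC (r,kernel):
  TLB hit vpn=0xF0540602 → PA=0x669DC

Access #2 fault: PROTECTION_VIOLATION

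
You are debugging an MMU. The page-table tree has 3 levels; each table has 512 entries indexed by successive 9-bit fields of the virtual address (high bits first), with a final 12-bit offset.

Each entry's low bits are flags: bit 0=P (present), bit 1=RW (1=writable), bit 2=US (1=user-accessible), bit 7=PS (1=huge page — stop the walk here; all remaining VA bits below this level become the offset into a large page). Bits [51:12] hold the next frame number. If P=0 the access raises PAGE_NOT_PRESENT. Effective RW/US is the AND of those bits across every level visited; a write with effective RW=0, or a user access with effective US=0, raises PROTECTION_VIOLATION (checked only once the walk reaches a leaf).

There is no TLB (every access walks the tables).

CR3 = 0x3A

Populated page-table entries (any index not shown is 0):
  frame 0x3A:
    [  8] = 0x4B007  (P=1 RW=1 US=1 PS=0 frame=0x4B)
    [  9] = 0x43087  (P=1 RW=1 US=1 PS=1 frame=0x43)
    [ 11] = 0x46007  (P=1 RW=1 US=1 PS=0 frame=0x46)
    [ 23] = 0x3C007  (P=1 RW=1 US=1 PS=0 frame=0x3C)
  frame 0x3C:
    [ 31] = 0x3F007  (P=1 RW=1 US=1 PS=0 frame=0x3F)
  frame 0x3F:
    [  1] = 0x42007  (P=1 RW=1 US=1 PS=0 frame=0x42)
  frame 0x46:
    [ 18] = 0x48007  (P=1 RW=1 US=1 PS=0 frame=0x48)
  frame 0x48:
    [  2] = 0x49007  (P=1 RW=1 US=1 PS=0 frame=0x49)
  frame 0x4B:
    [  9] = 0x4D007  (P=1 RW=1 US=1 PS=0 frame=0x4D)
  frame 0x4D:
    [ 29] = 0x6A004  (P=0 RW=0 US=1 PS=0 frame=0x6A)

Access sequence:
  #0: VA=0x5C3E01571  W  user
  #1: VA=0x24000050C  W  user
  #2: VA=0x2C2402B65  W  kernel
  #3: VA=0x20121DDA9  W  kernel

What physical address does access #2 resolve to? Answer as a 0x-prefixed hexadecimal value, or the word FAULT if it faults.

Trace:
#0 VA=0x5C3E01571 (w,user):
  L0 @0x3A[23] → 0x3C007  P=1,RW=1,US=1,PS=0
  L1 @0x3C[31] → 0x3F007  P=1,RW=1,US=1,PS=0
  L2 @0x3F[1] → 0x42007  P=1,RW=1,US=1,PS=0
  ✓ 0x42571  — 3 lookups
#1 VA=0x24000050C (w,user):
  L0 @0x3A[9] → 0x43087  P=1,RW=1,US=1,PS=1
  ✓ 0x4350C (huge @L0)  — 1 lookups
#2 VA=0x2C2402B65 (w,kernel):
  L0 @0x3A[11] → 0x46007  P=1,RW=1,US=1,PS=0
  L1 @0x46[18] → 0x48007  P=1,RW=1,US=1,PS=0
  L2 @0x48[2] → 0x49007  P=1,RW=1,US=1,PS=0
  ✓ 0x49B65  — 3 lookups
#3 VA=0x20121DDA9 (w,kernel):
  L0 @0x3A[8] → 0x4B007  P=1,RW=1,US=1,PS=0
  L1 @0x4B[9] → 0x4D007  P=1,RW=1,US=1,PS=0
  L2 @0x4D[29] → 0x6A004  P=0,RW=0,US=1,PS=0
  ⇒ fault: PAGE_NOT_PRESENT  — 3 lookups

Access #2 PA: 0x49B65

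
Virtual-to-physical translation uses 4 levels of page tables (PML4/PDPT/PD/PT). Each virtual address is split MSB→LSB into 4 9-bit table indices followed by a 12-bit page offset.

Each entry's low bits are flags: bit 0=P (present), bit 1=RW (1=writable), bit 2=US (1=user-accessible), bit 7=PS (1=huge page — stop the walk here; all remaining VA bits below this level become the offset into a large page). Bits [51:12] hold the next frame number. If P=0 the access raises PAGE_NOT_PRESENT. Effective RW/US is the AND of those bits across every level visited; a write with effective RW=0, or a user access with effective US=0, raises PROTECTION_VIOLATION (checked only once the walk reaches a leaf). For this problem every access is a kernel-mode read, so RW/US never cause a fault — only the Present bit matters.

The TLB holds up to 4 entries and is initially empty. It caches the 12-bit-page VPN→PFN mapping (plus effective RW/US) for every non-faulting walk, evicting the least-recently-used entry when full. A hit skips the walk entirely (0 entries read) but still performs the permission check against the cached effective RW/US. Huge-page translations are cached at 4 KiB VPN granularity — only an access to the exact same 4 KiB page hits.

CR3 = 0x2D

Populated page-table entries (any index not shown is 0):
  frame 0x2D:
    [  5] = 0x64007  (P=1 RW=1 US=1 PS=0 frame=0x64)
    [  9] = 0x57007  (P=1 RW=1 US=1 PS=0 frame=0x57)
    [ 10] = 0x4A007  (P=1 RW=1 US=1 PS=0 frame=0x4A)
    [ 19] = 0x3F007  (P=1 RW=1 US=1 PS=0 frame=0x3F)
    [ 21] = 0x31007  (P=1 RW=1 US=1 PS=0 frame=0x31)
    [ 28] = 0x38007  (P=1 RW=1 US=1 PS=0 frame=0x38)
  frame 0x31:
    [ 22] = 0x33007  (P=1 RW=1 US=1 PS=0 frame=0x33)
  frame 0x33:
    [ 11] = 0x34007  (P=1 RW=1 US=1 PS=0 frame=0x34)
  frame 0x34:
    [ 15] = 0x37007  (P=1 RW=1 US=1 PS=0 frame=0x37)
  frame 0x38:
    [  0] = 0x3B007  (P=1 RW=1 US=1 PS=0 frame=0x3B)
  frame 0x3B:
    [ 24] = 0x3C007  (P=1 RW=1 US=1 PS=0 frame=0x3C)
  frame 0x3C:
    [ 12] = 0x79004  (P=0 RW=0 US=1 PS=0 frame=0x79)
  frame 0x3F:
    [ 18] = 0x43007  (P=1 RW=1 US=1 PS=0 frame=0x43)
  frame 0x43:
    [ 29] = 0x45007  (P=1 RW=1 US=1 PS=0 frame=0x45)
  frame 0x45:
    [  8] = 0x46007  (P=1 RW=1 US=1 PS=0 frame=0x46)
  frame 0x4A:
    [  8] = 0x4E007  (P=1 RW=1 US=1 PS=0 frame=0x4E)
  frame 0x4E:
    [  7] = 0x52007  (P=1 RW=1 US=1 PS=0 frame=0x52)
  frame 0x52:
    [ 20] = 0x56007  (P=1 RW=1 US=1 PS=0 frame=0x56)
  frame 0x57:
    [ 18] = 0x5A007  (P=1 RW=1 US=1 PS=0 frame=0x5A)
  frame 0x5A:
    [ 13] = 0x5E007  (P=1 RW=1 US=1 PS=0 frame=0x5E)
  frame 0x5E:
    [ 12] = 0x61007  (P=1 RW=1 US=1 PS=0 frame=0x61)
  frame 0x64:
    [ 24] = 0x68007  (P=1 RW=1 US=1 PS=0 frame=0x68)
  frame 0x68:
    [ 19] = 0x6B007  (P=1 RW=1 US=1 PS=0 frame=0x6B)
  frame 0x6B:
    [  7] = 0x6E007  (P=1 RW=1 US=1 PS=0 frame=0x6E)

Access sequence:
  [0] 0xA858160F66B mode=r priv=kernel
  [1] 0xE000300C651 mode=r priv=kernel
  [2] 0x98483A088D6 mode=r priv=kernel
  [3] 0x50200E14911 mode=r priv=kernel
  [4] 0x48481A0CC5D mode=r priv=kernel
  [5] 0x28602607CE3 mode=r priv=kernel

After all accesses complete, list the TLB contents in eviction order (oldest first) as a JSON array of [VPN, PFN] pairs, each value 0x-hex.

Walk each access:
#0 VA=0xA858160F66B (r,kernel):
  lvl0: tbl 0x2D, slot 21 ⇒ 0x31007 (P1/RW1/US1/PS0)
  lvl1: tbl 0x31, slot 22 ⇒ 0x33007 (P1/RW1/US1/PS0)
  lvl2: tbl 0x33, slot 11 ⇒ 0x34007 (P1/RW1/US1/PS0)
  lvl3: tbl 0x34, slot 15 ⇒ 0x37007 (P1/RW1/US1/PS0)
  ✓ 0x3766B  — 4 lookups
#1 VA=0xE000300C651 (r,kernel):
  lvl0: tbl 0x2D, slot 28 ⇒ 0x38007 (P1/RW1/US1/PS0)
  lvl1: tbl 0x38, slot 0 ⇒ 0x3B007 (P1/RW1/US1/PS0)
  lvl2: tbl 0x3B, slot 24 ⇒ 0x3C007 (P1/RW1/US1/PS0)
  lvl3: tbl 0x3C, slot 12 ⇒ 0x79004 (P0/RW0/US1/PS0)
  → PAGE_NOT_PRESENT  (4 entries read)
#2 VA=0x98483A088D6 (r,kernel):
  lvl0: tbl 0x2D, slot 19 ⇒ 0x3F007 (P1/RW1/US1/PS0)
  lvl1: tbl 0x3F, slot 18 ⇒ 0x43007 (P1/RW1/US1/PS0)
  lvl2: tbl 0x43, slot 29 ⇒ 0x45007 (P1/RW1/US1/PS0)
  lvl3: tbl 0x45, slot 8 ⇒ 0x46007 (P1/RW1/US1/PS0)
  ✓ 0x468D6  — 4 lookups
#3 VA=0x50200E14911 (r,kernel):
  lvl0: tbl 0x2D, slot 10 ⇒ 0x4A007 (P1/RW1/US1/PS0)
  lvl1: tbl 0x4A, slot 8 ⇒ 0x4E007 (P1/RW1/US1/PS0)
  lvl2: tbl 0x4E, slot 7 ⇒ 0x52007 (P1/RW1/US1/PS0)
  lvl3: tbl 0x52, slot 20 ⇒ 0x56007 (P1/RW1/US1/PS0)
  ✓ 0x56911  — 4 lookups
#4 VA=0x48481A0CC5D (r,kernel):
  lvl0: tbl 0x2D, slot 9 ⇒ 0x57007 (P1/RW1/US1/PS0)
  lvl1: tbl 0x57, slot 18 ⇒ 0x5A007 (P1/RW1/US1/PS0)
  lvl2: tbl 0x5A, slot 13 ⇒ 0x5E007 (P1/RW1/US1/PS0)
  lvl3: tbl 0x5E, slot 12 ⇒ 0x61007 (P1/RW1/US1/PS0)
  ✓ 0x61C5D  — 4 lookups
#5 VA=0x28602607CE3 (r,kernel):
  lvl0: tbl 0x2D, slot 5 ⇒ 0x64007 (P1/RW1/US1/PS0)
  lvl1: tbl 0x64, slot 24 ⇒ 0x68007 (P1/RW1/US1/PS0)
  lvl2: tbl 0x68, slot 19 ⇒ 0x6B007 (P1/RW1/US1/PS0)
  lvl3: tbl 0x6B, slot 7 ⇒ 0x6E007 (P1/RW1/US1/PS0)
  ✓ 0x6ECE3  — 4 lookups

TLB: [["0x98483A08", "0x46"], ["0x50200E14", "0x56"], ["0x48481A0C", "0x61"], ["0x28602607", "0x6E"]]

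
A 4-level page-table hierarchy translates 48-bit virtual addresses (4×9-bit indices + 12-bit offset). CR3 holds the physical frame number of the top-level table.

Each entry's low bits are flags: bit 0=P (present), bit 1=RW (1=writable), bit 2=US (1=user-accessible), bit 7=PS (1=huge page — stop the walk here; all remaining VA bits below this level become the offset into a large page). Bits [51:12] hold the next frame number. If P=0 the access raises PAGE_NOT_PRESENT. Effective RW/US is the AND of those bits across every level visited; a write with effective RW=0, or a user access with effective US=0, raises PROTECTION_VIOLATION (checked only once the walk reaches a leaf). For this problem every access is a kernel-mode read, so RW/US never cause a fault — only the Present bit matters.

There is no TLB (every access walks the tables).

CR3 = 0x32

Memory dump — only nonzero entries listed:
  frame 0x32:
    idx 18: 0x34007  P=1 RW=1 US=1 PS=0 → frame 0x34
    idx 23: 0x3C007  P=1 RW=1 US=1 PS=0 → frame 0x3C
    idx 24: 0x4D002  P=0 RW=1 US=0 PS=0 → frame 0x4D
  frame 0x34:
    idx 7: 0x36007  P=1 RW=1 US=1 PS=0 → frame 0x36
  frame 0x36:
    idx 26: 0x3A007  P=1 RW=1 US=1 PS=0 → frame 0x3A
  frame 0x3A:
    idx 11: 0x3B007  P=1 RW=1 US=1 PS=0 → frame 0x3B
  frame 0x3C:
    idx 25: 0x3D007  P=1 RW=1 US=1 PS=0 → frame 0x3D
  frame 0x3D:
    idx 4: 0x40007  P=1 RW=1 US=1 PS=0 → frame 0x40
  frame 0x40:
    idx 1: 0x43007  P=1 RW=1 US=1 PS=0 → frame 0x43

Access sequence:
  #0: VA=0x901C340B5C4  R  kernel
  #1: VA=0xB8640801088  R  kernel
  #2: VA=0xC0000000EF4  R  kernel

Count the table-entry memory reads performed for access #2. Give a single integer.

Trace:
#0 VA=0x901C340B5C4 (r,kernel):
  lvl0: tbl 0x32, slot 18 ⇒ 0x34007 (P1/RW1/US1/PS0)
  lvl1: tbl 0x34, slot 7 ⇒ 0x36007 (P1/RW1/US1/PS0)
  lvl2: tbl 0x36, slot 26 ⇒ 0x3A007 (P1/RW1/US1/PS0)
  lvl3: tbl 0x3A, slot 11 ⇒ 0x3B007 (P1/RW1/US1/PS0)
  → PA=0x3B5C4  (4 entries read)
#1 VA=0xB8640801088 (r,kernel):
  lvl0: tbl 0x32, slot 23 ⇒ 0x3C007 (P1/RW1/US1/PS0)
  lvl1: tbl 0x3C, slot 25 ⇒ 0x3D007 (P1/RW1/US1/PS0)
  lvl2: tbl 0x3D, slot 4 ⇒ 0x40007 (P1/RW1/US1/PS0)
  lvl3: tbl 0x40, slot 1 ⇒ 0x43007 (P1/RW1/US1/PS0)
  → PA=0x43088  (4 entries read)
#2 VA=0xC0000000EF4 (r,kernel):
  lvl0: tbl 0x32, slot 24 ⇒ 0x4D002 (P0/RW1/US0/PS0)
  ⇒ fault: PAGE_NOT_PRESENT  — 1 lookups

Entries read for #2: 1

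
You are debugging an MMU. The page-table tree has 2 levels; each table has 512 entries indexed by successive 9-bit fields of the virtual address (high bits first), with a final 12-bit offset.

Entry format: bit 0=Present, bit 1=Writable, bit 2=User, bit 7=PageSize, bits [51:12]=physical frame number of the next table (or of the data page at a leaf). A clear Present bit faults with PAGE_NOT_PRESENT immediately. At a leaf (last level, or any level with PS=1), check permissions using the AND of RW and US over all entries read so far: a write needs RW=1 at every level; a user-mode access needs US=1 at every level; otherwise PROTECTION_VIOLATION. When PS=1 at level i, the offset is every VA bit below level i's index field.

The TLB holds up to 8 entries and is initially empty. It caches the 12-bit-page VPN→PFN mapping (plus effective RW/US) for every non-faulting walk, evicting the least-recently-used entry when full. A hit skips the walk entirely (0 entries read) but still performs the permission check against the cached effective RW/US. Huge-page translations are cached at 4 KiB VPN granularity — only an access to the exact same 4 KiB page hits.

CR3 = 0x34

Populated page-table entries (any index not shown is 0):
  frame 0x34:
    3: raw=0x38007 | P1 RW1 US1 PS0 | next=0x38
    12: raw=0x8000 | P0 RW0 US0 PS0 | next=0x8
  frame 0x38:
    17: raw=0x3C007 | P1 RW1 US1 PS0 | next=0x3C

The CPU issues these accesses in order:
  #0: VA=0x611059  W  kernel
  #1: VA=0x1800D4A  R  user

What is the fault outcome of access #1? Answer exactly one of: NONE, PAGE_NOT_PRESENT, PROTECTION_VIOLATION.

Trace:
#0 VA=0x611059 (w,kernel):
  L0: frame=0x34 idx=3 entry=0x38007 [P=1 RW=1 US=1 PS=0]
  L1: frame=0x38 idx=17 entry=0x3C007 [P=1 RW=1 US=1 PS=0]
  → PA=0x3C059  (2 entries read)
#1 VA=0x1800D4A (r,user):
  L0: frame=0x34 idx=12 entry=0x8000 [P=0 RW=0 US=0 PS=0]
  ⇒ fault: PAGE_NOT_PRESENT  — 1 lookups

Access #1 fault: PAGE_NOT_PRESENT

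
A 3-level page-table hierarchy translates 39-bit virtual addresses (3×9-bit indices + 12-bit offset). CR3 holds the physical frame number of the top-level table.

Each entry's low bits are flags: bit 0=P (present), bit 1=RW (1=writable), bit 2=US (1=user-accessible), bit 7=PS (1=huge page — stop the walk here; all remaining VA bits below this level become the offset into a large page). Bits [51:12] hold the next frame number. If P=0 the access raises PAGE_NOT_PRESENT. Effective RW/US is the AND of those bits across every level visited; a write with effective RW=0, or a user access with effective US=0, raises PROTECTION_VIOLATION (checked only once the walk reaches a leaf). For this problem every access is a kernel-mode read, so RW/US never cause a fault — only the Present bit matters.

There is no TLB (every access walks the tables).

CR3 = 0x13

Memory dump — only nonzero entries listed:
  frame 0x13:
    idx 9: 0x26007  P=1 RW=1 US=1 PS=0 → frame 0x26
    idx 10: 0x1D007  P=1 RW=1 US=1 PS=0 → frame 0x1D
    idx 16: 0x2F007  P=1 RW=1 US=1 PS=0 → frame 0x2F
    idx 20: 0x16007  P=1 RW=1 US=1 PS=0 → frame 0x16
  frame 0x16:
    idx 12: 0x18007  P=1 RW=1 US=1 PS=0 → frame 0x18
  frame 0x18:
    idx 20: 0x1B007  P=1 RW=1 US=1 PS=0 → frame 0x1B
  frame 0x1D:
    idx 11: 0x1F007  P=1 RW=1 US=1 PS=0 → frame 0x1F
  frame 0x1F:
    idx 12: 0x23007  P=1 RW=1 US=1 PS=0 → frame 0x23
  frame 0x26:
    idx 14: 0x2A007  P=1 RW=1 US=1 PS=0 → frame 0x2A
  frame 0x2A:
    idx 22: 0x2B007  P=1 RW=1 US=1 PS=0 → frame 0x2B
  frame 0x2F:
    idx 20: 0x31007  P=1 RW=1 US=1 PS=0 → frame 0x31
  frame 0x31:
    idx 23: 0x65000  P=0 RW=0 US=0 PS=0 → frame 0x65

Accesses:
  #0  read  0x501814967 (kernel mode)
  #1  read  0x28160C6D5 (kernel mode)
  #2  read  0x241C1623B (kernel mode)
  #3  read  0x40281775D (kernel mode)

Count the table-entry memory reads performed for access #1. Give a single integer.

Trace:
#0 VA=0x501814967 (r,kernel):
  lvl0: tbl 0x13, slot 20 ⇒ 0x16007 (P1/RW1/US1/PS0)
  lvl1: tbl 0x16, slot 12 ⇒ 0x18007 (P1/RW1/US1/PS0)
  lvl2: tbl 0x18, slot 20 ⇒ 0x1B007 (P1/RW1/US1/PS0)
  → PA=0x1B967  (3 entries read)
#1 VA=0x28160C6D5 (r,kernel):
  lvl0: tbl 0x13, slot 10 ⇒ 0x1D007 (P1/RW1/US1/PS0)
  lvl1: tbl 0x1D, slot 11 ⇒ 0x1F007 (P1/RW1/US1/PS0)
  lvl2: tbl 0x1F, slot 12 ⇒ 0x23007 (P1/RW1/US1/PS0)
  → PA=0x236D5  (3 entries read)
#2 VA=0x241C1623B (r,kernel):
  lvl0: tbl 0x13, slot 9 ⇒ 0x26007 (P1/RW1/US1/PS0)
  lvl1: tbl 0x26, slot 14 ⇒ 0x2A007 (P1/RW1/US1/PS0)
  lvl2: tbl 0x2A, slot 22 ⇒ 0x2B007 (P1/RW1/US1/PS0)
  → PA=0x2B23B  (3 entries read)
#3 VA=0x40281775D (r,kernel):
  lvl0: tbl 0x13, slot 16 ⇒ 0x2F007 (P1/RW1/US1/PS0)
  lvl1: tbl 0x2F, slot 20 ⇒ 0x31007 (P1/RW1/US1/PS0)
  lvl2: tbl 0x31, slot 23 ⇒ 0x65000 (P0/RW0/US0/PS0)
  ⇒ fault: PAGE_NOT_PRESENT  — 3 lookups

Entries read for #1: 3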